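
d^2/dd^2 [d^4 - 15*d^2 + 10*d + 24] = 12*d^2 - 30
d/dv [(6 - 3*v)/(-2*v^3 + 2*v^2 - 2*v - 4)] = 3*(v^3 - v^2 + v - (v - 2)*(3*v^2 - 2*v + 1) + 2)/(2*(v^3 - v^2 + v + 2)^2)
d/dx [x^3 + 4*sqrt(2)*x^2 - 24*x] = 3*x^2 + 8*sqrt(2)*x - 24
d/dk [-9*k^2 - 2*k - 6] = -18*k - 2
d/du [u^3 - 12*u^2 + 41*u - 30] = 3*u^2 - 24*u + 41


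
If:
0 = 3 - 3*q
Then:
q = 1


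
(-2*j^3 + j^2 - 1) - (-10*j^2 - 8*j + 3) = -2*j^3 + 11*j^2 + 8*j - 4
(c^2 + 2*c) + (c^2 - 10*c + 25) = 2*c^2 - 8*c + 25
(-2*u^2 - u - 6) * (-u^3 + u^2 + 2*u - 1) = 2*u^5 - u^4 + u^3 - 6*u^2 - 11*u + 6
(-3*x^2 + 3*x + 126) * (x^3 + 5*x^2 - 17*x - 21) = -3*x^5 - 12*x^4 + 192*x^3 + 642*x^2 - 2205*x - 2646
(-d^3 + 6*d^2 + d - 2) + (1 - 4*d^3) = -5*d^3 + 6*d^2 + d - 1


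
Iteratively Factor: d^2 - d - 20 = (d - 5)*(d + 4)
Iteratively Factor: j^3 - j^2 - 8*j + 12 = (j - 2)*(j^2 + j - 6) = (j - 2)^2*(j + 3)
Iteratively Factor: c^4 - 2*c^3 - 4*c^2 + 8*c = (c - 2)*(c^3 - 4*c) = (c - 2)^2*(c^2 + 2*c) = (c - 2)^2*(c + 2)*(c)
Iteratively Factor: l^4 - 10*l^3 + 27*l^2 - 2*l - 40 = (l - 4)*(l^3 - 6*l^2 + 3*l + 10) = (l - 4)*(l - 2)*(l^2 - 4*l - 5) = (l - 5)*(l - 4)*(l - 2)*(l + 1)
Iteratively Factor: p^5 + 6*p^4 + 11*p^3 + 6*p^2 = (p)*(p^4 + 6*p^3 + 11*p^2 + 6*p) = p*(p + 3)*(p^3 + 3*p^2 + 2*p) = p*(p + 1)*(p + 3)*(p^2 + 2*p) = p*(p + 1)*(p + 2)*(p + 3)*(p)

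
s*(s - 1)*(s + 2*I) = s^3 - s^2 + 2*I*s^2 - 2*I*s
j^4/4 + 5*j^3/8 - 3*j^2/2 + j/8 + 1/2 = (j/4 + 1)*(j - 1)^2*(j + 1/2)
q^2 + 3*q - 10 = (q - 2)*(q + 5)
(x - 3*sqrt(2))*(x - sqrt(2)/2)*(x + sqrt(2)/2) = x^3 - 3*sqrt(2)*x^2 - x/2 + 3*sqrt(2)/2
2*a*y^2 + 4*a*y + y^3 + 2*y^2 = y*(2*a + y)*(y + 2)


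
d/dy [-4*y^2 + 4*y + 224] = 4 - 8*y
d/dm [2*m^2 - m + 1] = 4*m - 1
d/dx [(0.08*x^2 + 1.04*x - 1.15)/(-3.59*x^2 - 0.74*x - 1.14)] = (3.6744*x^2 - 8.4394*x - 2.0366)/(12.8881*x^4 + 5.3132*x^3 + 8.7328*x^2 + 1.6872*x + 1.2996)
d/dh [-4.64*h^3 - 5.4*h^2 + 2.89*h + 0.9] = -13.92*h^2 - 10.8*h + 2.89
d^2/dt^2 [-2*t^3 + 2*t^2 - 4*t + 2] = 4 - 12*t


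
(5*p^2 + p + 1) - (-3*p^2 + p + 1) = 8*p^2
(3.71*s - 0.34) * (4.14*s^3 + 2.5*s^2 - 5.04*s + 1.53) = 15.3594*s^4 + 7.8674*s^3 - 19.5484*s^2 + 7.3899*s - 0.5202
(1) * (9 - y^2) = 9 - y^2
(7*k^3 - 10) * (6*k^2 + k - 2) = 42*k^5 + 7*k^4 - 14*k^3 - 60*k^2 - 10*k + 20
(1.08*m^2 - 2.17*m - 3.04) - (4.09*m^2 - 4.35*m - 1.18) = -3.01*m^2 + 2.18*m - 1.86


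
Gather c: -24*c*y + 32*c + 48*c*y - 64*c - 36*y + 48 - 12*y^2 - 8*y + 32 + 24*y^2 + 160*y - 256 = c*(24*y - 32) + 12*y^2 + 116*y - 176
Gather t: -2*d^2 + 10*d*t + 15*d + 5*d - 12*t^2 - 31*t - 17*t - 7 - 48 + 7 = -2*d^2 + 20*d - 12*t^2 + t*(10*d - 48) - 48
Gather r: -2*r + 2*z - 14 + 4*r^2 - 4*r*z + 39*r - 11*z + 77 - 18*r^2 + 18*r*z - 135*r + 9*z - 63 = -14*r^2 + r*(14*z - 98)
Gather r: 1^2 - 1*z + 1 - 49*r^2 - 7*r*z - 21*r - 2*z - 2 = -49*r^2 + r*(-7*z - 21) - 3*z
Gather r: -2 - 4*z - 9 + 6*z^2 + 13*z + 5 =6*z^2 + 9*z - 6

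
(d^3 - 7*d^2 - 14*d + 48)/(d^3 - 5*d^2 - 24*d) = (d - 2)/d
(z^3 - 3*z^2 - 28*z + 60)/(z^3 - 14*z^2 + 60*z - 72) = (z + 5)/(z - 6)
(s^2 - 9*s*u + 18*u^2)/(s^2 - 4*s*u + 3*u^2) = (s - 6*u)/(s - u)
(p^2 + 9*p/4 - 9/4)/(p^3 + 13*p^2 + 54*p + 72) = (p - 3/4)/(p^2 + 10*p + 24)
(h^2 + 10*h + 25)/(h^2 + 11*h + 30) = (h + 5)/(h + 6)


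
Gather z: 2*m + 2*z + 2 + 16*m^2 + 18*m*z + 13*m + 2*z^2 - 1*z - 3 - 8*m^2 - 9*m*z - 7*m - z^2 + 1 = 8*m^2 + 8*m + z^2 + z*(9*m + 1)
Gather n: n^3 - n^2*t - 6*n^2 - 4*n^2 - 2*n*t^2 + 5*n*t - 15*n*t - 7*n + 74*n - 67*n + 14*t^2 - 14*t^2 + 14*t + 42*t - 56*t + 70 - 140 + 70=n^3 + n^2*(-t - 10) + n*(-2*t^2 - 10*t)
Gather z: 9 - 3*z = 9 - 3*z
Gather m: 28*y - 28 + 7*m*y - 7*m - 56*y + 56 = m*(7*y - 7) - 28*y + 28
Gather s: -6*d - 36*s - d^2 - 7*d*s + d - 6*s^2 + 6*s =-d^2 - 5*d - 6*s^2 + s*(-7*d - 30)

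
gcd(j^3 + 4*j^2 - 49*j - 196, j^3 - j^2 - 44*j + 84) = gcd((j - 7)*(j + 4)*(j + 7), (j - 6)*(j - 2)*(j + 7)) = j + 7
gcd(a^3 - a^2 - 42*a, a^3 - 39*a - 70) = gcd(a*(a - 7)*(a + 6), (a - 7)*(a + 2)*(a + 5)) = a - 7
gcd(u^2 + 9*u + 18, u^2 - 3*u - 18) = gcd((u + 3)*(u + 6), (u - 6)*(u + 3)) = u + 3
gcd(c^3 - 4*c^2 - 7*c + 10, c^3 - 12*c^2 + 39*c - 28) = c - 1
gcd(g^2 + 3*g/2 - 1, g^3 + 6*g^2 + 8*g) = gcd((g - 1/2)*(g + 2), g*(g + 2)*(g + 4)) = g + 2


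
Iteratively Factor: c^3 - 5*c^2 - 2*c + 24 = (c + 2)*(c^2 - 7*c + 12) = (c - 3)*(c + 2)*(c - 4)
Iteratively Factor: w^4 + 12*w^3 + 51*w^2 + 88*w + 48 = (w + 3)*(w^3 + 9*w^2 + 24*w + 16) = (w + 3)*(w + 4)*(w^2 + 5*w + 4) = (w + 3)*(w + 4)^2*(w + 1)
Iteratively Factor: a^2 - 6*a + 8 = (a - 2)*(a - 4)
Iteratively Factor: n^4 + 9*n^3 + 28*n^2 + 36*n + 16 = (n + 4)*(n^3 + 5*n^2 + 8*n + 4) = (n + 2)*(n + 4)*(n^2 + 3*n + 2) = (n + 2)^2*(n + 4)*(n + 1)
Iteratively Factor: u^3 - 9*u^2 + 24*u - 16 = (u - 4)*(u^2 - 5*u + 4) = (u - 4)^2*(u - 1)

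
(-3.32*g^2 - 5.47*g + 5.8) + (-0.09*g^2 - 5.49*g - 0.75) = -3.41*g^2 - 10.96*g + 5.05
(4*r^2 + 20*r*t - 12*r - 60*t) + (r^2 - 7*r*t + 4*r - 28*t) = 5*r^2 + 13*r*t - 8*r - 88*t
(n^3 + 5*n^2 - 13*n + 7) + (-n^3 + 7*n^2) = 12*n^2 - 13*n + 7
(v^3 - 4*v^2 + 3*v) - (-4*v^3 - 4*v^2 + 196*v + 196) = 5*v^3 - 193*v - 196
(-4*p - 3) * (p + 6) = -4*p^2 - 27*p - 18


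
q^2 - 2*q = q*(q - 2)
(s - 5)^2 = s^2 - 10*s + 25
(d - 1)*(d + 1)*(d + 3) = d^3 + 3*d^2 - d - 3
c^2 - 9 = (c - 3)*(c + 3)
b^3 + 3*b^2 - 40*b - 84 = (b - 6)*(b + 2)*(b + 7)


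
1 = 1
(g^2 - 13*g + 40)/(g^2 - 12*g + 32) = (g - 5)/(g - 4)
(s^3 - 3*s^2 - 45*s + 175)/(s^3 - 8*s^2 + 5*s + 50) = (s + 7)/(s + 2)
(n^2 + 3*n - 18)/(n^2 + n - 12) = (n + 6)/(n + 4)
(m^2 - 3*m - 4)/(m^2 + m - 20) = (m + 1)/(m + 5)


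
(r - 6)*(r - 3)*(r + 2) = r^3 - 7*r^2 + 36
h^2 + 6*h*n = h*(h + 6*n)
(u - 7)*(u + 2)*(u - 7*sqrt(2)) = u^3 - 7*sqrt(2)*u^2 - 5*u^2 - 14*u + 35*sqrt(2)*u + 98*sqrt(2)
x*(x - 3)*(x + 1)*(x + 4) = x^4 + 2*x^3 - 11*x^2 - 12*x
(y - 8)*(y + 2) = y^2 - 6*y - 16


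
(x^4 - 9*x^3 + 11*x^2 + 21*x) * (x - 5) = x^5 - 14*x^4 + 56*x^3 - 34*x^2 - 105*x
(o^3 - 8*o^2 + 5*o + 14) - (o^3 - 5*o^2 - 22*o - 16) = -3*o^2 + 27*o + 30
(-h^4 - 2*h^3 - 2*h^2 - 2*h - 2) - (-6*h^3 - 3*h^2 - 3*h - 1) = -h^4 + 4*h^3 + h^2 + h - 1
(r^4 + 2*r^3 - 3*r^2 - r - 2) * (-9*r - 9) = -9*r^5 - 27*r^4 + 9*r^3 + 36*r^2 + 27*r + 18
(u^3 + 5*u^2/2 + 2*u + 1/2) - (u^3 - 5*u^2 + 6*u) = 15*u^2/2 - 4*u + 1/2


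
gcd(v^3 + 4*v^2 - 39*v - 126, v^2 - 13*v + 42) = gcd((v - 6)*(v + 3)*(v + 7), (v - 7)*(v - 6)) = v - 6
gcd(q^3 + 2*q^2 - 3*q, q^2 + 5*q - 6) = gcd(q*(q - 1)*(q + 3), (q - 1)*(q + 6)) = q - 1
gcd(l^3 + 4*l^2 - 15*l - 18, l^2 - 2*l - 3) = l^2 - 2*l - 3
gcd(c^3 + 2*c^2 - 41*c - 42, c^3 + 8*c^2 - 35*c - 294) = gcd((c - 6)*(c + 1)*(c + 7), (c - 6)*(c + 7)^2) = c^2 + c - 42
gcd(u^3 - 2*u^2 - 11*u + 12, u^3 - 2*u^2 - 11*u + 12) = u^3 - 2*u^2 - 11*u + 12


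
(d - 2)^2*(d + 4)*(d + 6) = d^4 + 6*d^3 - 12*d^2 - 56*d + 96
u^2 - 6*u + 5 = (u - 5)*(u - 1)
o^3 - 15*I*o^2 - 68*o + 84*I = (o - 7*I)*(o - 6*I)*(o - 2*I)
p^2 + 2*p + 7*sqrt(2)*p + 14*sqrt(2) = (p + 2)*(p + 7*sqrt(2))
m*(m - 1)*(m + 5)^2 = m^4 + 9*m^3 + 15*m^2 - 25*m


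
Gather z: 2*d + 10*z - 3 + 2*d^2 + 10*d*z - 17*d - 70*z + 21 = 2*d^2 - 15*d + z*(10*d - 60) + 18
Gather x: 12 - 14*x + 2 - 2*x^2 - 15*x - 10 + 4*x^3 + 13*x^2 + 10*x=4*x^3 + 11*x^2 - 19*x + 4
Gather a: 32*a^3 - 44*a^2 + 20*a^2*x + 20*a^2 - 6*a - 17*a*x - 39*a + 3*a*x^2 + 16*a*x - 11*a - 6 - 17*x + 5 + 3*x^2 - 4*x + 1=32*a^3 + a^2*(20*x - 24) + a*(3*x^2 - x - 56) + 3*x^2 - 21*x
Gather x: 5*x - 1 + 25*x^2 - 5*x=25*x^2 - 1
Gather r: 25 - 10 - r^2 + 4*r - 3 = -r^2 + 4*r + 12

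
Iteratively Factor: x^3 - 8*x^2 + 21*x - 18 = (x - 3)*(x^2 - 5*x + 6) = (x - 3)*(x - 2)*(x - 3)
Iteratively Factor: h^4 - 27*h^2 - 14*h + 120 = (h - 5)*(h^3 + 5*h^2 - 2*h - 24) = (h - 5)*(h + 4)*(h^2 + h - 6) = (h - 5)*(h - 2)*(h + 4)*(h + 3)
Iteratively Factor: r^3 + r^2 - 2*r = (r + 2)*(r^2 - r) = (r - 1)*(r + 2)*(r)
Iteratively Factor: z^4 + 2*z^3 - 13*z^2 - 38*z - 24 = (z - 4)*(z^3 + 6*z^2 + 11*z + 6) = (z - 4)*(z + 1)*(z^2 + 5*z + 6) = (z - 4)*(z + 1)*(z + 3)*(z + 2)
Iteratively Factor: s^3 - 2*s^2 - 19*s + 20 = (s - 5)*(s^2 + 3*s - 4) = (s - 5)*(s + 4)*(s - 1)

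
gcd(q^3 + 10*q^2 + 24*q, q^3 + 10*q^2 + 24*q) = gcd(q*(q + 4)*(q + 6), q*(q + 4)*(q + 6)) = q^3 + 10*q^2 + 24*q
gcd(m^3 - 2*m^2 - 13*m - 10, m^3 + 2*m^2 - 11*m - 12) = m + 1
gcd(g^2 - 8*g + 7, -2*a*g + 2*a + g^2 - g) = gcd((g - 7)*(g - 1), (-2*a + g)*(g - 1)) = g - 1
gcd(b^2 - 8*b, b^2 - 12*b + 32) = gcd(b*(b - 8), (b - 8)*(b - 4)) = b - 8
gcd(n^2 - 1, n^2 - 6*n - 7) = n + 1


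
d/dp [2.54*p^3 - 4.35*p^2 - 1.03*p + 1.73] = 7.62*p^2 - 8.7*p - 1.03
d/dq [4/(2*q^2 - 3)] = -16*q/(2*q^2 - 3)^2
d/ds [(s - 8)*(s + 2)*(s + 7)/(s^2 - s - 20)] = (s^4 - 2*s^3 - 3*s^2 + 184*s + 1048)/(s^4 - 2*s^3 - 39*s^2 + 40*s + 400)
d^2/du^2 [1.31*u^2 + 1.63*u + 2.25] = 2.62000000000000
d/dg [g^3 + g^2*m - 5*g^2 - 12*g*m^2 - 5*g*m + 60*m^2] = 3*g^2 + 2*g*m - 10*g - 12*m^2 - 5*m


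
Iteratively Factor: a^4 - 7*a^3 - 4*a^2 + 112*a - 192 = (a - 3)*(a^3 - 4*a^2 - 16*a + 64) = (a - 4)*(a - 3)*(a^2 - 16) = (a - 4)^2*(a - 3)*(a + 4)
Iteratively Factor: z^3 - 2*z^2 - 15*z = (z + 3)*(z^2 - 5*z) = (z - 5)*(z + 3)*(z)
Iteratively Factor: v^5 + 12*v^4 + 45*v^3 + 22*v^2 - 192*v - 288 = (v + 3)*(v^4 + 9*v^3 + 18*v^2 - 32*v - 96) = (v + 3)^2*(v^3 + 6*v^2 - 32) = (v + 3)^2*(v + 4)*(v^2 + 2*v - 8) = (v + 3)^2*(v + 4)^2*(v - 2)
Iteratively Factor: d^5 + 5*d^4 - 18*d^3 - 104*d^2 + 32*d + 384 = (d + 4)*(d^4 + d^3 - 22*d^2 - 16*d + 96) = (d + 4)^2*(d^3 - 3*d^2 - 10*d + 24) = (d - 4)*(d + 4)^2*(d^2 + d - 6) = (d - 4)*(d - 2)*(d + 4)^2*(d + 3)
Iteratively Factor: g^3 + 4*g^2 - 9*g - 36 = (g + 4)*(g^2 - 9) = (g + 3)*(g + 4)*(g - 3)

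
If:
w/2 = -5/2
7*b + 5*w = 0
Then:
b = 25/7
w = -5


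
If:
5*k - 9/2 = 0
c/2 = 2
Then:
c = 4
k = 9/10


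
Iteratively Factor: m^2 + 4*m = (m)*(m + 4)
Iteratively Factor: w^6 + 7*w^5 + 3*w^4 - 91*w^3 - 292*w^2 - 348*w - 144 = (w + 2)*(w^5 + 5*w^4 - 7*w^3 - 77*w^2 - 138*w - 72) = (w + 2)*(w + 3)*(w^4 + 2*w^3 - 13*w^2 - 38*w - 24) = (w + 2)^2*(w + 3)*(w^3 - 13*w - 12) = (w - 4)*(w + 2)^2*(w + 3)*(w^2 + 4*w + 3) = (w - 4)*(w + 1)*(w + 2)^2*(w + 3)*(w + 3)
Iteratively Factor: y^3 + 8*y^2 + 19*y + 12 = (y + 4)*(y^2 + 4*y + 3) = (y + 1)*(y + 4)*(y + 3)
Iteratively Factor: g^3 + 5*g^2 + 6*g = (g)*(g^2 + 5*g + 6) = g*(g + 2)*(g + 3)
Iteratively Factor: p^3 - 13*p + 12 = (p - 1)*(p^2 + p - 12) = (p - 1)*(p + 4)*(p - 3)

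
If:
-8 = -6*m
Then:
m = 4/3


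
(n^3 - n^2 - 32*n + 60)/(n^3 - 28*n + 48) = (n - 5)/(n - 4)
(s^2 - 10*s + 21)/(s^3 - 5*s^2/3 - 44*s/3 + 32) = 3*(s - 7)/(3*s^2 + 4*s - 32)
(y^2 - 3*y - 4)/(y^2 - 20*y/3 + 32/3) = 3*(y + 1)/(3*y - 8)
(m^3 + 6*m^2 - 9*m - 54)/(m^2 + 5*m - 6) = (m^2 - 9)/(m - 1)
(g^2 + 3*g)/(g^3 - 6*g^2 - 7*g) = (g + 3)/(g^2 - 6*g - 7)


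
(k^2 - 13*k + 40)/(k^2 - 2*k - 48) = (k - 5)/(k + 6)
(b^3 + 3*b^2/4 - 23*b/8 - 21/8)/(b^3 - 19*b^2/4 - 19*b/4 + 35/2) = (2*b^2 + 5*b + 3)/(2*(b^2 - 3*b - 10))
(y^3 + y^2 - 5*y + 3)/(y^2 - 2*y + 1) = y + 3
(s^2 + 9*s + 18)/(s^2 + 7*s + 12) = (s + 6)/(s + 4)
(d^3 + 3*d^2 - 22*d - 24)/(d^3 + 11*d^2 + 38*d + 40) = (d^3 + 3*d^2 - 22*d - 24)/(d^3 + 11*d^2 + 38*d + 40)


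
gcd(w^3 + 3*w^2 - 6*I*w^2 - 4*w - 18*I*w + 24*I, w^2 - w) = w - 1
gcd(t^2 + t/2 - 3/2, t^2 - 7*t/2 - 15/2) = t + 3/2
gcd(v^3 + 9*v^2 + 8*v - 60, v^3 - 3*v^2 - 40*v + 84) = v^2 + 4*v - 12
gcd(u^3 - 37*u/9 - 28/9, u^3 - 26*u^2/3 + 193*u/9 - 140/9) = u - 7/3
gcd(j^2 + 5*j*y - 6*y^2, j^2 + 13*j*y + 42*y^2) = j + 6*y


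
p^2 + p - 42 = (p - 6)*(p + 7)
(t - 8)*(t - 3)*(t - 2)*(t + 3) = t^4 - 10*t^3 + 7*t^2 + 90*t - 144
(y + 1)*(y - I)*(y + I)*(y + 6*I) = y^4 + y^3 + 6*I*y^3 + y^2 + 6*I*y^2 + y + 6*I*y + 6*I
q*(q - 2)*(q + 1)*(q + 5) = q^4 + 4*q^3 - 7*q^2 - 10*q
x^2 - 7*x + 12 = (x - 4)*(x - 3)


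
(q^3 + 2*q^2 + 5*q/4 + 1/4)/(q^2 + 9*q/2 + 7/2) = (4*q^2 + 4*q + 1)/(2*(2*q + 7))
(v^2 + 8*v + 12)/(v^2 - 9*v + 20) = (v^2 + 8*v + 12)/(v^2 - 9*v + 20)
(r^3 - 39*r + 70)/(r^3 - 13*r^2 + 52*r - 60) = (r + 7)/(r - 6)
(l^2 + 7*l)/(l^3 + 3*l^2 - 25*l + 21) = l/(l^2 - 4*l + 3)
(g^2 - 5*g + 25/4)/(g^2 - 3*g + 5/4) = (2*g - 5)/(2*g - 1)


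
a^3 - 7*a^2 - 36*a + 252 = (a - 7)*(a - 6)*(a + 6)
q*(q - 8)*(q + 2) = q^3 - 6*q^2 - 16*q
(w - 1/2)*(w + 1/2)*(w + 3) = w^3 + 3*w^2 - w/4 - 3/4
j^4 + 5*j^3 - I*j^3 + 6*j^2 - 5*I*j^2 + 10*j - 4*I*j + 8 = (j + 1)*(j + 4)*(j - 2*I)*(j + I)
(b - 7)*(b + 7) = b^2 - 49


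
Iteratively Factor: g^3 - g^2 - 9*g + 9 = (g - 1)*(g^2 - 9) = (g - 1)*(g + 3)*(g - 3)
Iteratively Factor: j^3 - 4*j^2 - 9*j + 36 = (j - 3)*(j^2 - j - 12) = (j - 4)*(j - 3)*(j + 3)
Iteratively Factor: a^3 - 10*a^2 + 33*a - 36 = (a - 3)*(a^2 - 7*a + 12) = (a - 3)^2*(a - 4)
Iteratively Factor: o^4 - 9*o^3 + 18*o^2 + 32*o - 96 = (o - 4)*(o^3 - 5*o^2 - 2*o + 24) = (o - 4)^2*(o^2 - o - 6) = (o - 4)^2*(o - 3)*(o + 2)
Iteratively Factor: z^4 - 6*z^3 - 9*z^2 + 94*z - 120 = (z - 3)*(z^3 - 3*z^2 - 18*z + 40) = (z - 3)*(z - 2)*(z^2 - z - 20) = (z - 3)*(z - 2)*(z + 4)*(z - 5)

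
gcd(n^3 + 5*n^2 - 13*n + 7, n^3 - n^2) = n - 1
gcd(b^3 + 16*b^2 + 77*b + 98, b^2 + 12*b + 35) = b + 7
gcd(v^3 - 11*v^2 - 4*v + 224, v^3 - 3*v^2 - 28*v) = v^2 - 3*v - 28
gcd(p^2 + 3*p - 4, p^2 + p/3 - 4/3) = p - 1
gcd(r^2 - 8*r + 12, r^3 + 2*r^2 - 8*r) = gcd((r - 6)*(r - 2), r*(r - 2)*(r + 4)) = r - 2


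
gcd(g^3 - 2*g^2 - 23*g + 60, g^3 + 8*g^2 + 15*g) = g + 5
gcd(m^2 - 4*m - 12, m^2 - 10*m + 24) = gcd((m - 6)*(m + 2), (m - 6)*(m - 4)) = m - 6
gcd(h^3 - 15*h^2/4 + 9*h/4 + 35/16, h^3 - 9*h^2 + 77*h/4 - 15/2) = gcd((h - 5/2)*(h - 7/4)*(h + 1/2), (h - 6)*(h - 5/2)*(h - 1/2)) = h - 5/2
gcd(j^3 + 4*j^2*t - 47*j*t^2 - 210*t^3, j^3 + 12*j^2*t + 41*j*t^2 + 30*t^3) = j^2 + 11*j*t + 30*t^2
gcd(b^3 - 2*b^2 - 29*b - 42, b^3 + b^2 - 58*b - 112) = b + 2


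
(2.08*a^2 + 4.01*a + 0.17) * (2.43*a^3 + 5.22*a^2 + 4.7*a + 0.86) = 5.0544*a^5 + 20.6019*a^4 + 31.1213*a^3 + 21.5232*a^2 + 4.2476*a + 0.1462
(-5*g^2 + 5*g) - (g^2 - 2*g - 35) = -6*g^2 + 7*g + 35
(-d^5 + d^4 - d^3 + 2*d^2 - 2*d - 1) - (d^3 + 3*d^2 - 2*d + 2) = -d^5 + d^4 - 2*d^3 - d^2 - 3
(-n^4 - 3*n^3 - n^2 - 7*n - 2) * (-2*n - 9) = 2*n^5 + 15*n^4 + 29*n^3 + 23*n^2 + 67*n + 18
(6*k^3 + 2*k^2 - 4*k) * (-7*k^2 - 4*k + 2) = -42*k^5 - 38*k^4 + 32*k^3 + 20*k^2 - 8*k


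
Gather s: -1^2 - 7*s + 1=-7*s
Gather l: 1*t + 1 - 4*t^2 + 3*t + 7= -4*t^2 + 4*t + 8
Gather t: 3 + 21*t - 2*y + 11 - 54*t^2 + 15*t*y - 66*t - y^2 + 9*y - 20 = -54*t^2 + t*(15*y - 45) - y^2 + 7*y - 6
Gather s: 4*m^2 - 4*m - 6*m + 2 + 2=4*m^2 - 10*m + 4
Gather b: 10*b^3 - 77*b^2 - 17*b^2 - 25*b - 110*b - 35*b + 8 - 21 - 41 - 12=10*b^3 - 94*b^2 - 170*b - 66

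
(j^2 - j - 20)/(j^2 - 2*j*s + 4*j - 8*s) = (5 - j)/(-j + 2*s)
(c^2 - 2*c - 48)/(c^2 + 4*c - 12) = (c - 8)/(c - 2)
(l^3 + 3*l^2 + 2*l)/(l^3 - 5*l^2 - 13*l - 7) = l*(l + 2)/(l^2 - 6*l - 7)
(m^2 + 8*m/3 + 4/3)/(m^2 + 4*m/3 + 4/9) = 3*(m + 2)/(3*m + 2)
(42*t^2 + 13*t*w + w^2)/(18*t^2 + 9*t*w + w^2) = (7*t + w)/(3*t + w)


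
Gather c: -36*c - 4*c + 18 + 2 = 20 - 40*c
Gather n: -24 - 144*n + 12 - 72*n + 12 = -216*n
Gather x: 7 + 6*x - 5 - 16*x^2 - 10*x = -16*x^2 - 4*x + 2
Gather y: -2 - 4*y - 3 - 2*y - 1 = -6*y - 6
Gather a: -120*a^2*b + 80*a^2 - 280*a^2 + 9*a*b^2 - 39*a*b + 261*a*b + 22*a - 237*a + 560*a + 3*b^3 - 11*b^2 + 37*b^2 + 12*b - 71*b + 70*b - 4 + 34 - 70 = a^2*(-120*b - 200) + a*(9*b^2 + 222*b + 345) + 3*b^3 + 26*b^2 + 11*b - 40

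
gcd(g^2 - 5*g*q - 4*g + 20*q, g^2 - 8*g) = 1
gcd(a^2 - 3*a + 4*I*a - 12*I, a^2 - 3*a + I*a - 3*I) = a - 3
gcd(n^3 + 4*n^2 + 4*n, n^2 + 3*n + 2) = n + 2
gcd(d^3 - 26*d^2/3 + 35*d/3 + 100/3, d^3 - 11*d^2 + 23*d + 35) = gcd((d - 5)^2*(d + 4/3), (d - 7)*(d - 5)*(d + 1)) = d - 5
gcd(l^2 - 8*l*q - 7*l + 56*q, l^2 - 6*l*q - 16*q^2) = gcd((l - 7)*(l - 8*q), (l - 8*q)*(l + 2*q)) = -l + 8*q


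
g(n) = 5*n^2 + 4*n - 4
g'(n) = 10*n + 4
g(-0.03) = -4.12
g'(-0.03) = 3.70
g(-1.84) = 5.57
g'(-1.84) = -14.40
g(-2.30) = 13.25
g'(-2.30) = -19.00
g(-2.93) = 27.20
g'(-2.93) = -25.30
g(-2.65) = 20.51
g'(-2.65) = -22.50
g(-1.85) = 5.71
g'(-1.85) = -14.50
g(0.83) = 2.76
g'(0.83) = 12.30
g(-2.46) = 16.42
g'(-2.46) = -20.60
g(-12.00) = 668.00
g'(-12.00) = -116.00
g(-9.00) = 365.00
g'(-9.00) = -86.00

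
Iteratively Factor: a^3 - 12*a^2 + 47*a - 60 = (a - 4)*(a^2 - 8*a + 15) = (a - 4)*(a - 3)*(a - 5)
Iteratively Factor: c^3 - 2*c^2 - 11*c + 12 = (c + 3)*(c^2 - 5*c + 4) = (c - 1)*(c + 3)*(c - 4)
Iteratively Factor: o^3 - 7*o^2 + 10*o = (o)*(o^2 - 7*o + 10) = o*(o - 5)*(o - 2)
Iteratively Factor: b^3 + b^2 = (b + 1)*(b^2) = b*(b + 1)*(b)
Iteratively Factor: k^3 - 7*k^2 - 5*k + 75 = (k + 3)*(k^2 - 10*k + 25) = (k - 5)*(k + 3)*(k - 5)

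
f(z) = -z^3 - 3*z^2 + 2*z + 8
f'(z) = -3*z^2 - 6*z + 2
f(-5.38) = 66.13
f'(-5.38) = -52.55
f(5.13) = -195.70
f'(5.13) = -107.73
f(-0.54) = 6.20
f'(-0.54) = 4.37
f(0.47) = 8.17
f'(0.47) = -1.48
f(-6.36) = 131.19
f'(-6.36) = -81.19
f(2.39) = -18.01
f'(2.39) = -29.48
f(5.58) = -247.99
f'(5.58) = -124.89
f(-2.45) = -0.20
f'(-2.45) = -1.31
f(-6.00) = 104.00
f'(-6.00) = -70.00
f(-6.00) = 104.00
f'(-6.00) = -70.00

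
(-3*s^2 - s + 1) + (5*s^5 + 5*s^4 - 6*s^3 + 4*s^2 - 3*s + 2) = 5*s^5 + 5*s^4 - 6*s^3 + s^2 - 4*s + 3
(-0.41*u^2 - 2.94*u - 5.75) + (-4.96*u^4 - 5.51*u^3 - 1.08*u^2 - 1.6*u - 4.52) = -4.96*u^4 - 5.51*u^3 - 1.49*u^2 - 4.54*u - 10.27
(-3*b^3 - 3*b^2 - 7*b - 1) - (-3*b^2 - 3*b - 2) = -3*b^3 - 4*b + 1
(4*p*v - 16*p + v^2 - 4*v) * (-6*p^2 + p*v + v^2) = -24*p^3*v + 96*p^3 - 2*p^2*v^2 + 8*p^2*v + 5*p*v^3 - 20*p*v^2 + v^4 - 4*v^3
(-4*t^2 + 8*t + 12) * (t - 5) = -4*t^3 + 28*t^2 - 28*t - 60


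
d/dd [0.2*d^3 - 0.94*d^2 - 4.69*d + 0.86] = 0.6*d^2 - 1.88*d - 4.69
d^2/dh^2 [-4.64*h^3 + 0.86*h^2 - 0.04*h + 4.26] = 1.72 - 27.84*h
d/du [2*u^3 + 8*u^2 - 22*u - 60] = 6*u^2 + 16*u - 22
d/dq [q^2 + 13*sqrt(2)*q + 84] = 2*q + 13*sqrt(2)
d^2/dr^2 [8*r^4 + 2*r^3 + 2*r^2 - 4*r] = 96*r^2 + 12*r + 4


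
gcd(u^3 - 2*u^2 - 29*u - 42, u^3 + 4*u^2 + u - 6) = u^2 + 5*u + 6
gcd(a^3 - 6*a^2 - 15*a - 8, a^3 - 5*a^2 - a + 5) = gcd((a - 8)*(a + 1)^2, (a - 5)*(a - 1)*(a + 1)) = a + 1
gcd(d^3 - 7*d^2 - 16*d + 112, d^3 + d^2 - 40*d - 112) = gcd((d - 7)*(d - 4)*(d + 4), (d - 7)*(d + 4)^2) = d^2 - 3*d - 28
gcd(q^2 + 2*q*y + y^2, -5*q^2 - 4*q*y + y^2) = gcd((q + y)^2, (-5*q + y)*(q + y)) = q + y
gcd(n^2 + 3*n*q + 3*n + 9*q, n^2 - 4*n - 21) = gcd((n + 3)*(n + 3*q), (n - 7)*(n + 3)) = n + 3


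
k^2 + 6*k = k*(k + 6)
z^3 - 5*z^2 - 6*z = z*(z - 6)*(z + 1)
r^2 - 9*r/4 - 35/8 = (r - 7/2)*(r + 5/4)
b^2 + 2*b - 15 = (b - 3)*(b + 5)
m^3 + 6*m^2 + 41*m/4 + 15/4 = (m + 1/2)*(m + 5/2)*(m + 3)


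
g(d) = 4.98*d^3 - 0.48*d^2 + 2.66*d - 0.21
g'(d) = 14.94*d^2 - 0.96*d + 2.66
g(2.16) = 53.48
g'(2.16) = 70.29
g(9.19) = 3848.93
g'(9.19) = 1255.61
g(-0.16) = -0.67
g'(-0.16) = 3.20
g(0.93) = 5.85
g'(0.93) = 14.69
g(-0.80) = -5.19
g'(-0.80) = 12.99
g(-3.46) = -221.44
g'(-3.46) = 184.84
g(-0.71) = -4.12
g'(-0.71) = 10.87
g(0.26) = 0.54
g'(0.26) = 3.42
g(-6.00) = -1109.13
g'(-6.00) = 546.26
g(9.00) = 3615.27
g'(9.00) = 1204.16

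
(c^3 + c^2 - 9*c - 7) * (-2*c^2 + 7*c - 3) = -2*c^5 + 5*c^4 + 22*c^3 - 52*c^2 - 22*c + 21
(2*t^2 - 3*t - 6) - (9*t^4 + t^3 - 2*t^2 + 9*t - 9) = -9*t^4 - t^3 + 4*t^2 - 12*t + 3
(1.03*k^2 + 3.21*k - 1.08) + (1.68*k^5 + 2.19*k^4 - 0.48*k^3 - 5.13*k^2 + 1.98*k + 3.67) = 1.68*k^5 + 2.19*k^4 - 0.48*k^3 - 4.1*k^2 + 5.19*k + 2.59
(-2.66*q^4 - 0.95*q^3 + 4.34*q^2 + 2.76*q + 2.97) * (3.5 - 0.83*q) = 2.2078*q^5 - 8.5215*q^4 - 6.9272*q^3 + 12.8992*q^2 + 7.1949*q + 10.395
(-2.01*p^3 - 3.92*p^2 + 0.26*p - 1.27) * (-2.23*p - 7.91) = 4.4823*p^4 + 24.6407*p^3 + 30.4274*p^2 + 0.7755*p + 10.0457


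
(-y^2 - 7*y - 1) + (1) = -y^2 - 7*y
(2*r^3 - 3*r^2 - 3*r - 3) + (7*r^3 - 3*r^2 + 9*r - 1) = 9*r^3 - 6*r^2 + 6*r - 4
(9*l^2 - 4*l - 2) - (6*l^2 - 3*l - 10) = 3*l^2 - l + 8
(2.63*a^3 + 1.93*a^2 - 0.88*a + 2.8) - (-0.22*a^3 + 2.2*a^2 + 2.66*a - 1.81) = 2.85*a^3 - 0.27*a^2 - 3.54*a + 4.61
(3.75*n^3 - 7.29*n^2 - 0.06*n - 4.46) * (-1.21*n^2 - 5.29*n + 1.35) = -4.5375*n^5 - 11.0166*n^4 + 43.6992*n^3 - 4.1275*n^2 + 23.5124*n - 6.021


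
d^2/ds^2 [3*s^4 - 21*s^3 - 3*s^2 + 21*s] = 36*s^2 - 126*s - 6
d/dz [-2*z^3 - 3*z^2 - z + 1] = -6*z^2 - 6*z - 1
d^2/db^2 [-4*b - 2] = 0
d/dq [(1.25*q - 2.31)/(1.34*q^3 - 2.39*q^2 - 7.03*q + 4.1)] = (-3.35*q^3 + 12.2737*q^2 - 11.0418*q - 11.1143)/(1.7956*q^6 - 6.4052*q^5 - 13.1283*q^4 + 44.5914*q^3 + 29.8229*q^2 - 57.646*q + 16.81)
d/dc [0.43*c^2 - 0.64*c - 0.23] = 0.86*c - 0.64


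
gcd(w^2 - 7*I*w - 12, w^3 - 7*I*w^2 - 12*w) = w^2 - 7*I*w - 12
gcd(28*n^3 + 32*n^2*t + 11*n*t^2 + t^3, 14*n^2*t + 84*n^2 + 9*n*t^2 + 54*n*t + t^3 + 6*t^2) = 14*n^2 + 9*n*t + t^2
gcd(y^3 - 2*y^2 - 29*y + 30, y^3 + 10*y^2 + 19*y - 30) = y^2 + 4*y - 5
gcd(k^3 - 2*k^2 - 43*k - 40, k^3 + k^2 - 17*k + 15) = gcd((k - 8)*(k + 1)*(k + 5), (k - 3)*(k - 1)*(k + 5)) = k + 5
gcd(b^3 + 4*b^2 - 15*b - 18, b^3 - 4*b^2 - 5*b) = b + 1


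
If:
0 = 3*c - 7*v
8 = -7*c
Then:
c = -8/7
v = -24/49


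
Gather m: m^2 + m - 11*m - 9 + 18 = m^2 - 10*m + 9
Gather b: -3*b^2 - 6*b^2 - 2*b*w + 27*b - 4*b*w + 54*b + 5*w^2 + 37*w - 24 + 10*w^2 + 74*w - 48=-9*b^2 + b*(81 - 6*w) + 15*w^2 + 111*w - 72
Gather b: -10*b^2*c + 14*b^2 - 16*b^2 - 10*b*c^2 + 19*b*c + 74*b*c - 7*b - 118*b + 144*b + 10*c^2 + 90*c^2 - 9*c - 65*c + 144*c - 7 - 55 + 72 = b^2*(-10*c - 2) + b*(-10*c^2 + 93*c + 19) + 100*c^2 + 70*c + 10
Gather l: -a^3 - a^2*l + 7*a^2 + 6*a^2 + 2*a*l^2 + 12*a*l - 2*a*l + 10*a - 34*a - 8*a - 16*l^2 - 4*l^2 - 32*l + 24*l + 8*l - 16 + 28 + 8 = -a^3 + 13*a^2 - 32*a + l^2*(2*a - 20) + l*(-a^2 + 10*a) + 20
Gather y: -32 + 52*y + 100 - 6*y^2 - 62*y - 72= -6*y^2 - 10*y - 4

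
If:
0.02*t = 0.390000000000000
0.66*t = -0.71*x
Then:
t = 19.50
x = -18.13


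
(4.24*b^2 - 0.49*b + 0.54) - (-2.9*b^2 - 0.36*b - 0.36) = 7.14*b^2 - 0.13*b + 0.9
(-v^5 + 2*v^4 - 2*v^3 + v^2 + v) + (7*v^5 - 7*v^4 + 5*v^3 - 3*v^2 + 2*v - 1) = 6*v^5 - 5*v^4 + 3*v^3 - 2*v^2 + 3*v - 1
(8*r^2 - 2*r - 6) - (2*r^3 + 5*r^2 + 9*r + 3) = -2*r^3 + 3*r^2 - 11*r - 9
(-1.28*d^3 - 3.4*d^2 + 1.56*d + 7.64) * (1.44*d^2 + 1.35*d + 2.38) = -1.8432*d^5 - 6.624*d^4 - 5.39*d^3 + 5.0156*d^2 + 14.0268*d + 18.1832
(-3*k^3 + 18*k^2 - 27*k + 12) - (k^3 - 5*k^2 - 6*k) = -4*k^3 + 23*k^2 - 21*k + 12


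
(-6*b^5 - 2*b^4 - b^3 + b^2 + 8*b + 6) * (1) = -6*b^5 - 2*b^4 - b^3 + b^2 + 8*b + 6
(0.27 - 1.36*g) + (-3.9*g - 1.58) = -5.26*g - 1.31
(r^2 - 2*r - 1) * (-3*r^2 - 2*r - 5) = -3*r^4 + 4*r^3 + 2*r^2 + 12*r + 5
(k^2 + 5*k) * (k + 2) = k^3 + 7*k^2 + 10*k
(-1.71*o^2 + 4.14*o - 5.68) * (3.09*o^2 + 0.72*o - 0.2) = -5.2839*o^4 + 11.5614*o^3 - 14.2284*o^2 - 4.9176*o + 1.136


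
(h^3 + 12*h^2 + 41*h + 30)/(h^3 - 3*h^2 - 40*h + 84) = (h^2 + 6*h + 5)/(h^2 - 9*h + 14)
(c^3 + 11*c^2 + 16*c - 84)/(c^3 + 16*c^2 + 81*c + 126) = (c - 2)/(c + 3)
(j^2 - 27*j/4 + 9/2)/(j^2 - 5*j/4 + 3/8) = 2*(j - 6)/(2*j - 1)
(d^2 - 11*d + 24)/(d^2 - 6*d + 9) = (d - 8)/(d - 3)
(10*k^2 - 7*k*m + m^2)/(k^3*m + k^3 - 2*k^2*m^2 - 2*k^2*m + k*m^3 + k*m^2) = (10*k^2 - 7*k*m + m^2)/(k*(k^2*m + k^2 - 2*k*m^2 - 2*k*m + m^3 + m^2))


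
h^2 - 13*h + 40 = (h - 8)*(h - 5)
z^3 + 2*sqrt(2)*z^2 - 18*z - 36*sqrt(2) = (z - 3*sqrt(2))*(z + 2*sqrt(2))*(z + 3*sqrt(2))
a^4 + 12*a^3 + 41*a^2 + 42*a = a*(a + 2)*(a + 3)*(a + 7)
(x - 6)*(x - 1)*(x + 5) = x^3 - 2*x^2 - 29*x + 30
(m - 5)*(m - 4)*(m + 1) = m^3 - 8*m^2 + 11*m + 20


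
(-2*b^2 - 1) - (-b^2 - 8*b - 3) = -b^2 + 8*b + 2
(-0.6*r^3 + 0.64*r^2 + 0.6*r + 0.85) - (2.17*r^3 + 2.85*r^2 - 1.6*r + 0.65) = -2.77*r^3 - 2.21*r^2 + 2.2*r + 0.2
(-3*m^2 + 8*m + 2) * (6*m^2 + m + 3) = -18*m^4 + 45*m^3 + 11*m^2 + 26*m + 6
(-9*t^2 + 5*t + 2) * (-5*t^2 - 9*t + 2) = 45*t^4 + 56*t^3 - 73*t^2 - 8*t + 4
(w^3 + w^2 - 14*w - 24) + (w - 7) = w^3 + w^2 - 13*w - 31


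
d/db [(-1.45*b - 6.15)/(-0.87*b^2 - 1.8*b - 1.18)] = (1.2615*b^2 + 2.61*b - (1.45*b + 6.15)*(1.74*b + 1.8) + 1.711)/(0.87*b^2 + 1.8*b + 1.18)^2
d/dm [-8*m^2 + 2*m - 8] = 2 - 16*m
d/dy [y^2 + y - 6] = 2*y + 1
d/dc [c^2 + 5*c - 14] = 2*c + 5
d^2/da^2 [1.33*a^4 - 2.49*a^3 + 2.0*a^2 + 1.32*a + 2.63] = 15.96*a^2 - 14.94*a + 4.0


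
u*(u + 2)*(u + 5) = u^3 + 7*u^2 + 10*u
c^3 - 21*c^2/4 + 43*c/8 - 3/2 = (c - 4)*(c - 3/4)*(c - 1/2)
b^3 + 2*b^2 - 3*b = b*(b - 1)*(b + 3)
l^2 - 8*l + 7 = (l - 7)*(l - 1)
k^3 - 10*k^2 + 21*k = k*(k - 7)*(k - 3)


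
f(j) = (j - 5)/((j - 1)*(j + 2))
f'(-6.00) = -0.12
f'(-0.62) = -0.72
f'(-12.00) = -0.02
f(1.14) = -8.78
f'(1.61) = 3.40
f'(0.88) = 92.31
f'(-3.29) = -1.33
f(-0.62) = 2.51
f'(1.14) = 67.79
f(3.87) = -0.07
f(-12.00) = -0.13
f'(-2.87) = -2.99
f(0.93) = 19.84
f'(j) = -(j - 5)/((j - 1)*(j + 2)^2) - (j - 5)/((j - 1)^2*(j + 2)) + 1/((j - 1)*(j + 2)) = (-j^2 + 10*j + 3)/(j^4 + 2*j^3 - 3*j^2 - 4*j + 4)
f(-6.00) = -0.39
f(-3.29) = -1.50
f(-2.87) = -2.34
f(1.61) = -1.54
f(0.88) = 11.92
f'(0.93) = 271.84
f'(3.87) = 0.09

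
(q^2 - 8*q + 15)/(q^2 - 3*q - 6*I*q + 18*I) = (q - 5)/(q - 6*I)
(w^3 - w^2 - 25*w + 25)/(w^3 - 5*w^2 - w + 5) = (w + 5)/(w + 1)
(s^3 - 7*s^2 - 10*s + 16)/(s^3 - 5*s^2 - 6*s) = (-s^3 + 7*s^2 + 10*s - 16)/(s*(-s^2 + 5*s + 6))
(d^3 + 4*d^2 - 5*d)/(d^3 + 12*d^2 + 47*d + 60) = d*(d - 1)/(d^2 + 7*d + 12)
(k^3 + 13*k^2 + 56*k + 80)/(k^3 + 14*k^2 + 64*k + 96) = (k + 5)/(k + 6)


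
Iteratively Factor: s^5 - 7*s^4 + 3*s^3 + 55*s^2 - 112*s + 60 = (s - 5)*(s^4 - 2*s^3 - 7*s^2 + 20*s - 12) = (s - 5)*(s - 1)*(s^3 - s^2 - 8*s + 12) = (s - 5)*(s - 2)*(s - 1)*(s^2 + s - 6) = (s - 5)*(s - 2)*(s - 1)*(s + 3)*(s - 2)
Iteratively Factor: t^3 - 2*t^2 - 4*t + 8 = (t - 2)*(t^2 - 4) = (t - 2)^2*(t + 2)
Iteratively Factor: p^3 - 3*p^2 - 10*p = (p + 2)*(p^2 - 5*p) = (p - 5)*(p + 2)*(p)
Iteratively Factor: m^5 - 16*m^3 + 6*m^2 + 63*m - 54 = (m + 3)*(m^4 - 3*m^3 - 7*m^2 + 27*m - 18) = (m + 3)^2*(m^3 - 6*m^2 + 11*m - 6) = (m - 1)*(m + 3)^2*(m^2 - 5*m + 6) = (m - 3)*(m - 1)*(m + 3)^2*(m - 2)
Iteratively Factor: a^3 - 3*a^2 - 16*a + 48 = (a - 3)*(a^2 - 16) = (a - 3)*(a + 4)*(a - 4)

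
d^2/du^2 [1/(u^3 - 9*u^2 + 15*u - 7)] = 12*(u^2 - 10*u + 27)/(u^7 - 25*u^6 + 237*u^5 - 1061*u^4 + 2339*u^3 - 2667*u^2 + 1519*u - 343)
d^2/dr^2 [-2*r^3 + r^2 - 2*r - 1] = 2 - 12*r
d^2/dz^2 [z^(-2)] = 6/z^4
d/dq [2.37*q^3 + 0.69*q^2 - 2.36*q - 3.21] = 7.11*q^2 + 1.38*q - 2.36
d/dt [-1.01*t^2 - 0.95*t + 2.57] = -2.02*t - 0.95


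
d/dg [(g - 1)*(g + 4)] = 2*g + 3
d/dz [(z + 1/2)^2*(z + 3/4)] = (z + 1/2)*(3*z + 2)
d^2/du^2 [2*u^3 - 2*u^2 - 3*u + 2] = 12*u - 4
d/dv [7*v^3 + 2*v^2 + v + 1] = 21*v^2 + 4*v + 1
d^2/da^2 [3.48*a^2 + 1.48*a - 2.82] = 6.96000000000000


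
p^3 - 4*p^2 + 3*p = p*(p - 3)*(p - 1)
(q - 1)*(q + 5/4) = q^2 + q/4 - 5/4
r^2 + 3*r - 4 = (r - 1)*(r + 4)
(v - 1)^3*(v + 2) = v^4 - v^3 - 3*v^2 + 5*v - 2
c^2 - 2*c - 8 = (c - 4)*(c + 2)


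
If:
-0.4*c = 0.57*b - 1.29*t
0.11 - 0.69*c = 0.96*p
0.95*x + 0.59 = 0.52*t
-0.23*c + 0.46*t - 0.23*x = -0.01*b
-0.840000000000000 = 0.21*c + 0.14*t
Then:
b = -2.98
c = -2.59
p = 1.97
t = -2.12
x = -1.78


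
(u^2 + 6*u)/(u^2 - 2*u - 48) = u/(u - 8)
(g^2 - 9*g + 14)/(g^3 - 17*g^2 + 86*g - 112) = 1/(g - 8)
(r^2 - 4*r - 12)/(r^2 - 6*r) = (r + 2)/r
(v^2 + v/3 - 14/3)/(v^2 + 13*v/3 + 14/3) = (v - 2)/(v + 2)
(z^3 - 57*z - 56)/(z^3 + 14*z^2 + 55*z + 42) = (z - 8)/(z + 6)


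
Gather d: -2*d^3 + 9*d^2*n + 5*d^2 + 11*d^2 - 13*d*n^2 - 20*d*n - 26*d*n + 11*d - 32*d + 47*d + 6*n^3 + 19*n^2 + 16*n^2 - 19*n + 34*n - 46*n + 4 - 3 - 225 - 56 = -2*d^3 + d^2*(9*n + 16) + d*(-13*n^2 - 46*n + 26) + 6*n^3 + 35*n^2 - 31*n - 280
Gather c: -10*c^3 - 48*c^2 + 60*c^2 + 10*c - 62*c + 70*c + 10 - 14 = -10*c^3 + 12*c^2 + 18*c - 4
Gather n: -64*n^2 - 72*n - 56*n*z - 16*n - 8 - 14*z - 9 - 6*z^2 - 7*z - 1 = -64*n^2 + n*(-56*z - 88) - 6*z^2 - 21*z - 18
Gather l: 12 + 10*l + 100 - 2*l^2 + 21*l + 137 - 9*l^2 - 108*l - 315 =-11*l^2 - 77*l - 66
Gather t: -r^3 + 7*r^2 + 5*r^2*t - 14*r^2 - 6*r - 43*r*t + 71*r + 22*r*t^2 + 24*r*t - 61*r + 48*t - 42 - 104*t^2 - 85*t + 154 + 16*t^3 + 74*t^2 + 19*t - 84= -r^3 - 7*r^2 + 4*r + 16*t^3 + t^2*(22*r - 30) + t*(5*r^2 - 19*r - 18) + 28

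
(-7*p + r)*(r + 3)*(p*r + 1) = -7*p^2*r^2 - 21*p^2*r + p*r^3 + 3*p*r^2 - 7*p*r - 21*p + r^2 + 3*r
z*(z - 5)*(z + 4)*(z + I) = z^4 - z^3 + I*z^3 - 20*z^2 - I*z^2 - 20*I*z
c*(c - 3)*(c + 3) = c^3 - 9*c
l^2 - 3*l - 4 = (l - 4)*(l + 1)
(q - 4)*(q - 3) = q^2 - 7*q + 12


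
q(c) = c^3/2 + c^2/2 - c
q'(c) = 3*c^2/2 + c - 1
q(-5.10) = -48.22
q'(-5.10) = 32.92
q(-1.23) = 1.06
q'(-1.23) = 0.04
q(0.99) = -0.01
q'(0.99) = 1.46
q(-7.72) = -192.53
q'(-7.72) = 80.68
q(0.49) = -0.31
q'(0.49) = -0.15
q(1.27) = 0.56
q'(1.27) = 2.69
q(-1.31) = 1.04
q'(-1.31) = 0.26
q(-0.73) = 0.80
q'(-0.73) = -0.93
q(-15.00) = -1560.00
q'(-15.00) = 321.50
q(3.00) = 15.00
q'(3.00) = 15.50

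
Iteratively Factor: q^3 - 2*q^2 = (q)*(q^2 - 2*q) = q*(q - 2)*(q)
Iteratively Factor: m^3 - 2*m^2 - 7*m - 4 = (m + 1)*(m^2 - 3*m - 4) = (m - 4)*(m + 1)*(m + 1)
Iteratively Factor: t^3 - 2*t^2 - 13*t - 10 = (t + 1)*(t^2 - 3*t - 10) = (t - 5)*(t + 1)*(t + 2)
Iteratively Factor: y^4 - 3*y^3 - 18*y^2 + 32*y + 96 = (y + 3)*(y^3 - 6*y^2 + 32) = (y + 2)*(y + 3)*(y^2 - 8*y + 16) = (y - 4)*(y + 2)*(y + 3)*(y - 4)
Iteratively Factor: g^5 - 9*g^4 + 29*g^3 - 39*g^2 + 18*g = (g)*(g^4 - 9*g^3 + 29*g^2 - 39*g + 18) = g*(g - 3)*(g^3 - 6*g^2 + 11*g - 6) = g*(g - 3)*(g - 2)*(g^2 - 4*g + 3) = g*(g - 3)^2*(g - 2)*(g - 1)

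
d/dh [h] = 1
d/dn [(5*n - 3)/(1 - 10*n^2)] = 5*(10*n^2 - 12*n + 1)/(100*n^4 - 20*n^2 + 1)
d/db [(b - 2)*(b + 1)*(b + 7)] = 3*b^2 + 12*b - 9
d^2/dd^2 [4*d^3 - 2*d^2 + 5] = 24*d - 4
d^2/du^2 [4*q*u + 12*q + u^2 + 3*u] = 2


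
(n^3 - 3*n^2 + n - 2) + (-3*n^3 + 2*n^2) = -2*n^3 - n^2 + n - 2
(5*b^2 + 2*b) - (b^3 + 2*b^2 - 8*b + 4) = -b^3 + 3*b^2 + 10*b - 4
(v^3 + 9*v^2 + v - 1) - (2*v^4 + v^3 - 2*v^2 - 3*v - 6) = -2*v^4 + 11*v^2 + 4*v + 5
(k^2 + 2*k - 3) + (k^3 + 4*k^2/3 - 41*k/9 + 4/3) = k^3 + 7*k^2/3 - 23*k/9 - 5/3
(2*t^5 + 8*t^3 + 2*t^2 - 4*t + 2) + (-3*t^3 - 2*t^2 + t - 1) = 2*t^5 + 5*t^3 - 3*t + 1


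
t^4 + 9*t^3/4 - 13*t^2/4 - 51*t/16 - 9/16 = (t - 3/2)*(t + 1/4)*(t + 1/2)*(t + 3)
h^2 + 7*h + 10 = (h + 2)*(h + 5)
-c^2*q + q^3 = q*(-c + q)*(c + q)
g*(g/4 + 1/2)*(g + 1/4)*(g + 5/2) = g^4/4 + 19*g^3/16 + 49*g^2/32 + 5*g/16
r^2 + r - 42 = (r - 6)*(r + 7)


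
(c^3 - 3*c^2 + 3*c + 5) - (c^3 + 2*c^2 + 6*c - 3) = -5*c^2 - 3*c + 8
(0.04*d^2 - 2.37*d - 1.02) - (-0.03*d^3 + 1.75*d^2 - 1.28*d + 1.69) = 0.03*d^3 - 1.71*d^2 - 1.09*d - 2.71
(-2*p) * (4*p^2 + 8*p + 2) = -8*p^3 - 16*p^2 - 4*p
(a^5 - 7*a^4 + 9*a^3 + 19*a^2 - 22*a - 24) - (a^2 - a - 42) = a^5 - 7*a^4 + 9*a^3 + 18*a^2 - 21*a + 18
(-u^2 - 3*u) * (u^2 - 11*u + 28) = -u^4 + 8*u^3 + 5*u^2 - 84*u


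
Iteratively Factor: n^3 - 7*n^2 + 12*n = (n - 3)*(n^2 - 4*n) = n*(n - 3)*(n - 4)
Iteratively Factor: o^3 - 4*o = (o)*(o^2 - 4) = o*(o - 2)*(o + 2)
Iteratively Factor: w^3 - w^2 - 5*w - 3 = (w + 1)*(w^2 - 2*w - 3) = (w + 1)^2*(w - 3)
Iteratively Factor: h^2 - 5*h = (h)*(h - 5)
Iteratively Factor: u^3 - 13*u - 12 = (u + 1)*(u^2 - u - 12) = (u - 4)*(u + 1)*(u + 3)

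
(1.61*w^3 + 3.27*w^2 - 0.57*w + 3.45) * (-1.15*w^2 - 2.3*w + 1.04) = -1.8515*w^5 - 7.4635*w^4 - 5.1911*w^3 + 0.7443*w^2 - 8.5278*w + 3.588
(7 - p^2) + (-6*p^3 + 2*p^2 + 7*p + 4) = -6*p^3 + p^2 + 7*p + 11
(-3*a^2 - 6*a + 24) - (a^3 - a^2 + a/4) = -a^3 - 2*a^2 - 25*a/4 + 24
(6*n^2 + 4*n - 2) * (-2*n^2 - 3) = -12*n^4 - 8*n^3 - 14*n^2 - 12*n + 6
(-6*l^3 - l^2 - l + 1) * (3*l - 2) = -18*l^4 + 9*l^3 - l^2 + 5*l - 2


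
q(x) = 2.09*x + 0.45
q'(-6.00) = 2.09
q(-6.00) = -12.09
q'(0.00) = 2.09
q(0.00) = 0.45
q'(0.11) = 2.09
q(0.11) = 0.68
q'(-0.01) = 2.09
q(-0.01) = 0.43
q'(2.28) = 2.09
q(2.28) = 5.22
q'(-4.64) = 2.09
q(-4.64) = -9.25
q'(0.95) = 2.09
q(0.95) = 2.44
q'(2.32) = 2.09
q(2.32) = 5.30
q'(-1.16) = 2.09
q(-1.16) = -1.97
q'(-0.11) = 2.09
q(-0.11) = 0.22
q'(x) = 2.09000000000000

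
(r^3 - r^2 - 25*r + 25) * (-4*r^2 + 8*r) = -4*r^5 + 12*r^4 + 92*r^3 - 300*r^2 + 200*r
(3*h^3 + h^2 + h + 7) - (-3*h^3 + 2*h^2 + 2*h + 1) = 6*h^3 - h^2 - h + 6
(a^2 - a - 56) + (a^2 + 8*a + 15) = 2*a^2 + 7*a - 41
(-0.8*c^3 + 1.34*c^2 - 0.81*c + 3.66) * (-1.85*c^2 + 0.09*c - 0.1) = 1.48*c^5 - 2.551*c^4 + 1.6991*c^3 - 6.9779*c^2 + 0.4104*c - 0.366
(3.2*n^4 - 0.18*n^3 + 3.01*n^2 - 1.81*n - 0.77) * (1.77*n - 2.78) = 5.664*n^5 - 9.2146*n^4 + 5.8281*n^3 - 11.5715*n^2 + 3.6689*n + 2.1406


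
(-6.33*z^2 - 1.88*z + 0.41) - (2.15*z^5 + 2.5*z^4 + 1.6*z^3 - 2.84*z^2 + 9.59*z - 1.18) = -2.15*z^5 - 2.5*z^4 - 1.6*z^3 - 3.49*z^2 - 11.47*z + 1.59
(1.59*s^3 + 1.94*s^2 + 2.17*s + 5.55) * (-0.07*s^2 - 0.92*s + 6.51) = -0.1113*s^5 - 1.5986*s^4 + 8.4142*s^3 + 10.2445*s^2 + 9.0207*s + 36.1305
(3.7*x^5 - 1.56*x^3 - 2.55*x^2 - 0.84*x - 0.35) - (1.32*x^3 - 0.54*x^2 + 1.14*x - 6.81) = 3.7*x^5 - 2.88*x^3 - 2.01*x^2 - 1.98*x + 6.46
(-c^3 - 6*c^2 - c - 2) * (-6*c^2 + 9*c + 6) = 6*c^5 + 27*c^4 - 54*c^3 - 33*c^2 - 24*c - 12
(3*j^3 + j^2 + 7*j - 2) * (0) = 0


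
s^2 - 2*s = s*(s - 2)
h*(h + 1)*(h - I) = h^3 + h^2 - I*h^2 - I*h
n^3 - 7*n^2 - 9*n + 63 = (n - 7)*(n - 3)*(n + 3)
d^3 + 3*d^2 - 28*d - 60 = (d - 5)*(d + 2)*(d + 6)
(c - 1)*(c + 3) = c^2 + 2*c - 3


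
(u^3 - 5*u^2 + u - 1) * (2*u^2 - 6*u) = 2*u^5 - 16*u^4 + 32*u^3 - 8*u^2 + 6*u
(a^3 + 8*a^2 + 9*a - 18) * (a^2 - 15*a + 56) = a^5 - 7*a^4 - 55*a^3 + 295*a^2 + 774*a - 1008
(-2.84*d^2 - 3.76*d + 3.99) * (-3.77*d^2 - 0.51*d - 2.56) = 10.7068*d^4 + 15.6236*d^3 - 5.8543*d^2 + 7.5907*d - 10.2144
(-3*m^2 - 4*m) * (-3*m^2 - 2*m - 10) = 9*m^4 + 18*m^3 + 38*m^2 + 40*m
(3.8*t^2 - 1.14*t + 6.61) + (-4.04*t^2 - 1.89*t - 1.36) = -0.24*t^2 - 3.03*t + 5.25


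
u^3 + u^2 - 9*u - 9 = (u - 3)*(u + 1)*(u + 3)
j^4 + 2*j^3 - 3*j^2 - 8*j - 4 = (j - 2)*(j + 1)^2*(j + 2)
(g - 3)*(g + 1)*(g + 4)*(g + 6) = g^4 + 8*g^3 + g^2 - 78*g - 72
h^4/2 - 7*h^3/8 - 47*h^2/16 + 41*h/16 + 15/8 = (h/2 + 1)*(h - 3)*(h - 5/4)*(h + 1/2)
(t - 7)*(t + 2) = t^2 - 5*t - 14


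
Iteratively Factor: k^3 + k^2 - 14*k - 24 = (k - 4)*(k^2 + 5*k + 6) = (k - 4)*(k + 3)*(k + 2)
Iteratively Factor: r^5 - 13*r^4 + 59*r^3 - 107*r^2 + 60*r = (r)*(r^4 - 13*r^3 + 59*r^2 - 107*r + 60) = r*(r - 3)*(r^3 - 10*r^2 + 29*r - 20) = r*(r - 5)*(r - 3)*(r^2 - 5*r + 4) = r*(r - 5)*(r - 3)*(r - 1)*(r - 4)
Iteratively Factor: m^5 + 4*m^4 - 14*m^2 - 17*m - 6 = (m - 2)*(m^4 + 6*m^3 + 12*m^2 + 10*m + 3) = (m - 2)*(m + 3)*(m^3 + 3*m^2 + 3*m + 1) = (m - 2)*(m + 1)*(m + 3)*(m^2 + 2*m + 1) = (m - 2)*(m + 1)^2*(m + 3)*(m + 1)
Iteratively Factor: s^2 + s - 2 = (s - 1)*(s + 2)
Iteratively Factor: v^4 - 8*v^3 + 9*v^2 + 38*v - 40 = (v - 4)*(v^3 - 4*v^2 - 7*v + 10) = (v - 4)*(v - 1)*(v^2 - 3*v - 10) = (v - 5)*(v - 4)*(v - 1)*(v + 2)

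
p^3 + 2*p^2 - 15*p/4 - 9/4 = (p - 3/2)*(p + 1/2)*(p + 3)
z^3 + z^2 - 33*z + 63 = (z - 3)^2*(z + 7)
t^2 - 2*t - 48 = (t - 8)*(t + 6)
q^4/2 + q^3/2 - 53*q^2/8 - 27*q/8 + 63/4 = (q/2 + 1)*(q - 3)*(q - 3/2)*(q + 7/2)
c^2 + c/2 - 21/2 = (c - 3)*(c + 7/2)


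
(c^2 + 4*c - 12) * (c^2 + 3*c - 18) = c^4 + 7*c^3 - 18*c^2 - 108*c + 216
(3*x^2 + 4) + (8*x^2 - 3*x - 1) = 11*x^2 - 3*x + 3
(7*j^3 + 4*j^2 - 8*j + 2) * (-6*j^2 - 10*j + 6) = -42*j^5 - 94*j^4 + 50*j^3 + 92*j^2 - 68*j + 12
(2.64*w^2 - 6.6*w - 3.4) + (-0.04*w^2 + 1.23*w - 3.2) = 2.6*w^2 - 5.37*w - 6.6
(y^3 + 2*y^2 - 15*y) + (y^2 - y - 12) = y^3 + 3*y^2 - 16*y - 12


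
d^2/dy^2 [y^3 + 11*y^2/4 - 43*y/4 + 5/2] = 6*y + 11/2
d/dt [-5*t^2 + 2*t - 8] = 2 - 10*t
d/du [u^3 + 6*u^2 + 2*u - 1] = 3*u^2 + 12*u + 2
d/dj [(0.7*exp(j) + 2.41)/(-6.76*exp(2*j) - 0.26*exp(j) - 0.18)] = (4.732*exp(2*j) + 32.5832*exp(j) + 0.5006)*exp(j)/(45.6976*exp(4*j) + 3.5152*exp(3*j) + 2.5012*exp(2*j) + 0.0936*exp(j) + 0.0324)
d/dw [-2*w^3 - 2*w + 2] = -6*w^2 - 2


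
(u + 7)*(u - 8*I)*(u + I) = u^3 + 7*u^2 - 7*I*u^2 + 8*u - 49*I*u + 56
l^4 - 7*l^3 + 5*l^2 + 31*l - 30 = (l - 5)*(l - 3)*(l - 1)*(l + 2)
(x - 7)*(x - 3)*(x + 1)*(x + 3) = x^4 - 6*x^3 - 16*x^2 + 54*x + 63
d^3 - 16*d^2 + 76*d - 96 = (d - 8)*(d - 6)*(d - 2)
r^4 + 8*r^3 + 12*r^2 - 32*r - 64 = (r - 2)*(r + 2)*(r + 4)^2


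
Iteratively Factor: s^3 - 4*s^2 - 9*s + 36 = (s + 3)*(s^2 - 7*s + 12) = (s - 4)*(s + 3)*(s - 3)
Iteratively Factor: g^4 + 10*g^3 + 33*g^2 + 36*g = (g)*(g^3 + 10*g^2 + 33*g + 36) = g*(g + 4)*(g^2 + 6*g + 9) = g*(g + 3)*(g + 4)*(g + 3)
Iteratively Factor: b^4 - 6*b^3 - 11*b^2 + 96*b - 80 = (b + 4)*(b^3 - 10*b^2 + 29*b - 20) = (b - 1)*(b + 4)*(b^2 - 9*b + 20) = (b - 4)*(b - 1)*(b + 4)*(b - 5)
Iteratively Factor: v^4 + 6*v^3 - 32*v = (v - 2)*(v^3 + 8*v^2 + 16*v) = (v - 2)*(v + 4)*(v^2 + 4*v) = (v - 2)*(v + 4)^2*(v)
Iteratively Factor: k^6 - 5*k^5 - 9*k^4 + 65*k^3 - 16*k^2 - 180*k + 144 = (k - 3)*(k^5 - 2*k^4 - 15*k^3 + 20*k^2 + 44*k - 48) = (k - 3)*(k - 2)*(k^4 - 15*k^2 - 10*k + 24) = (k - 3)*(k - 2)*(k - 1)*(k^3 + k^2 - 14*k - 24) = (k - 3)*(k - 2)*(k - 1)*(k + 3)*(k^2 - 2*k - 8) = (k - 4)*(k - 3)*(k - 2)*(k - 1)*(k + 3)*(k + 2)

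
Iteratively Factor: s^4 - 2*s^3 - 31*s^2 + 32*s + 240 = (s + 3)*(s^3 - 5*s^2 - 16*s + 80) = (s - 4)*(s + 3)*(s^2 - s - 20) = (s - 5)*(s - 4)*(s + 3)*(s + 4)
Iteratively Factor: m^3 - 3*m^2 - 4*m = (m)*(m^2 - 3*m - 4) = m*(m + 1)*(m - 4)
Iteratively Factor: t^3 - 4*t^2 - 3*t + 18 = (t + 2)*(t^2 - 6*t + 9) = (t - 3)*(t + 2)*(t - 3)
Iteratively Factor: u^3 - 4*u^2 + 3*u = (u - 3)*(u^2 - u) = u*(u - 3)*(u - 1)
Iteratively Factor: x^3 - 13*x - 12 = (x + 3)*(x^2 - 3*x - 4) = (x + 1)*(x + 3)*(x - 4)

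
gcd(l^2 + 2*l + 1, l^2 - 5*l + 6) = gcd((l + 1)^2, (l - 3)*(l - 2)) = 1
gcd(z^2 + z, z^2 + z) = z^2 + z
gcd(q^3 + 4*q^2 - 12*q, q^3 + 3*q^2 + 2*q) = q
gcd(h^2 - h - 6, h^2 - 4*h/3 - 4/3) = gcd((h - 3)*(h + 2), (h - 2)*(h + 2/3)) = 1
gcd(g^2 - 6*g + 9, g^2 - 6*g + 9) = g^2 - 6*g + 9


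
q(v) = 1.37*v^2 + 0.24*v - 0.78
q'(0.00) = 0.24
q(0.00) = -0.78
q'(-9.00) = -24.42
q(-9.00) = 108.03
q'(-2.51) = -6.64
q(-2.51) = 7.25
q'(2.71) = 7.67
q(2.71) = 9.93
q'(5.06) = 14.10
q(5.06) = 35.51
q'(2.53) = 7.17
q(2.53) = 8.60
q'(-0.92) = -2.28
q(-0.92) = 0.16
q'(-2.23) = -5.87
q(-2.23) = 5.50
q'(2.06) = 5.88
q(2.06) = 5.53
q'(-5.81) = -15.68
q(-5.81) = 44.07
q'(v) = 2.74*v + 0.24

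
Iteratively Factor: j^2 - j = (j)*(j - 1)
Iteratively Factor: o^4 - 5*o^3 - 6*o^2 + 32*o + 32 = (o + 2)*(o^3 - 7*o^2 + 8*o + 16) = (o - 4)*(o + 2)*(o^2 - 3*o - 4) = (o - 4)^2*(o + 2)*(o + 1)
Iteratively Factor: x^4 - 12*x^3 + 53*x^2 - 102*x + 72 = (x - 3)*(x^3 - 9*x^2 + 26*x - 24) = (x - 3)*(x - 2)*(x^2 - 7*x + 12) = (x - 4)*(x - 3)*(x - 2)*(x - 3)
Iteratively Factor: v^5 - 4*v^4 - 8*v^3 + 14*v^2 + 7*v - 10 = (v - 5)*(v^4 + v^3 - 3*v^2 - v + 2) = (v - 5)*(v - 1)*(v^3 + 2*v^2 - v - 2) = (v - 5)*(v - 1)^2*(v^2 + 3*v + 2) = (v - 5)*(v - 1)^2*(v + 1)*(v + 2)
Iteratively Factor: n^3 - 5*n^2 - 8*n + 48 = (n - 4)*(n^2 - n - 12) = (n - 4)*(n + 3)*(n - 4)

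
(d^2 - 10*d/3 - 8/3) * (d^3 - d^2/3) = d^5 - 11*d^4/3 - 14*d^3/9 + 8*d^2/9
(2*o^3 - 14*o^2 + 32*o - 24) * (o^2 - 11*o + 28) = 2*o^5 - 36*o^4 + 242*o^3 - 768*o^2 + 1160*o - 672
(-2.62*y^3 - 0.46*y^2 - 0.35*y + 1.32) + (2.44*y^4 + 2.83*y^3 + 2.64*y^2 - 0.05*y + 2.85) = 2.44*y^4 + 0.21*y^3 + 2.18*y^2 - 0.4*y + 4.17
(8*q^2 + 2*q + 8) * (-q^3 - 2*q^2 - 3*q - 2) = -8*q^5 - 18*q^4 - 36*q^3 - 38*q^2 - 28*q - 16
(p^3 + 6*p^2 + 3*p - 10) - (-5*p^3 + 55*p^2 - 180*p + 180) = 6*p^3 - 49*p^2 + 183*p - 190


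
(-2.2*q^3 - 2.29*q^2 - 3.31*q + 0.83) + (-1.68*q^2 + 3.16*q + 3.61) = -2.2*q^3 - 3.97*q^2 - 0.15*q + 4.44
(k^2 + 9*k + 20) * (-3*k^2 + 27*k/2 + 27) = -3*k^4 - 27*k^3/2 + 177*k^2/2 + 513*k + 540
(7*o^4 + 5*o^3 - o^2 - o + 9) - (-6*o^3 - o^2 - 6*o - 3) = 7*o^4 + 11*o^3 + 5*o + 12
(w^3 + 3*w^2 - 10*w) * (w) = w^4 + 3*w^3 - 10*w^2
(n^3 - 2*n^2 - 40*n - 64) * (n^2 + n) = n^5 - n^4 - 42*n^3 - 104*n^2 - 64*n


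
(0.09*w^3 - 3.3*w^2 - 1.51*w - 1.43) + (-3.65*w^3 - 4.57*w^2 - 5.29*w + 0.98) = -3.56*w^3 - 7.87*w^2 - 6.8*w - 0.45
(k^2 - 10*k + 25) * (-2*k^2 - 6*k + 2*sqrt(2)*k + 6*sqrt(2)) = -2*k^4 + 2*sqrt(2)*k^3 + 14*k^3 - 14*sqrt(2)*k^2 + 10*k^2 - 150*k - 10*sqrt(2)*k + 150*sqrt(2)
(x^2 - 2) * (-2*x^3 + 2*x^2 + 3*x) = -2*x^5 + 2*x^4 + 7*x^3 - 4*x^2 - 6*x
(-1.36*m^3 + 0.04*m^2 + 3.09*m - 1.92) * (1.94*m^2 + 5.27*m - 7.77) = -2.6384*m^5 - 7.0896*m^4 + 16.7726*m^3 + 12.2487*m^2 - 34.1277*m + 14.9184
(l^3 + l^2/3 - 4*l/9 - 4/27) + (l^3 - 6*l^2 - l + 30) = 2*l^3 - 17*l^2/3 - 13*l/9 + 806/27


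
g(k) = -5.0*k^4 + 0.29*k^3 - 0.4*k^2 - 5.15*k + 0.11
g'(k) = -20.0*k^3 + 0.87*k^2 - 0.8*k - 5.15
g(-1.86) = -53.41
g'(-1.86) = 128.04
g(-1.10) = -2.42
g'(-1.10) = 23.40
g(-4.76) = -2582.55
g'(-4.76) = 2175.37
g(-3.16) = -495.32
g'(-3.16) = 637.16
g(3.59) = -840.63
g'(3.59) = -922.17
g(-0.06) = 0.42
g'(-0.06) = -5.09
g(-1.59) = -25.83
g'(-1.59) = 78.72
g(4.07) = -1379.90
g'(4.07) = -1342.38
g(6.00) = -6462.55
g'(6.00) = -4298.63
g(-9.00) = -33002.35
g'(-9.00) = 14652.52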